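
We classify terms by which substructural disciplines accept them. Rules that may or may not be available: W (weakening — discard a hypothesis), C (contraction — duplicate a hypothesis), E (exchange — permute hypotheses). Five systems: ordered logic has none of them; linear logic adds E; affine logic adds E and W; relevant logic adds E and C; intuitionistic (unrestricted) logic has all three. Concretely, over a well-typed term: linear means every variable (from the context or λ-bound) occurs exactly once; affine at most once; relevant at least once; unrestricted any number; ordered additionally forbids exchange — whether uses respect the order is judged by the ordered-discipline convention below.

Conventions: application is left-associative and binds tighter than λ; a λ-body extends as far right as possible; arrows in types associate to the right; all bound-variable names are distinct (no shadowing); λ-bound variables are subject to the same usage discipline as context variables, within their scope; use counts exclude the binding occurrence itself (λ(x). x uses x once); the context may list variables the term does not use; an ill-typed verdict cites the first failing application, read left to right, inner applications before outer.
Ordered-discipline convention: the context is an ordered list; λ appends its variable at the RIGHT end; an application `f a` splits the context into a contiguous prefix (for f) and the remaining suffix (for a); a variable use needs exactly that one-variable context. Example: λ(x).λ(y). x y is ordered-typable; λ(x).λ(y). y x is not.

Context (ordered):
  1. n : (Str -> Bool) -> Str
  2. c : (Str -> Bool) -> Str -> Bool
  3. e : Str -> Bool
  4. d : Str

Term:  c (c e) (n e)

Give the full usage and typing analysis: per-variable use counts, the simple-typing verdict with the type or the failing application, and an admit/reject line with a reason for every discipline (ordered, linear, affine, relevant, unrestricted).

counts: n=1; c=2; e=2; d=0
left-to-right use order: c, c, e, n, e
typing: ✓ — Bool
ordered: ✗ — repeated use of c ×2, e ×2; d never used (weakening)
linear: ✗ — repeated use of c ×2, e ×2; d never used (weakening)
affine: ✗ — repeated use of c ×2, e ×2
relevant: ✗ — d never used (weakening)
unrestricted: ✓ — typability at Bool is all that's needed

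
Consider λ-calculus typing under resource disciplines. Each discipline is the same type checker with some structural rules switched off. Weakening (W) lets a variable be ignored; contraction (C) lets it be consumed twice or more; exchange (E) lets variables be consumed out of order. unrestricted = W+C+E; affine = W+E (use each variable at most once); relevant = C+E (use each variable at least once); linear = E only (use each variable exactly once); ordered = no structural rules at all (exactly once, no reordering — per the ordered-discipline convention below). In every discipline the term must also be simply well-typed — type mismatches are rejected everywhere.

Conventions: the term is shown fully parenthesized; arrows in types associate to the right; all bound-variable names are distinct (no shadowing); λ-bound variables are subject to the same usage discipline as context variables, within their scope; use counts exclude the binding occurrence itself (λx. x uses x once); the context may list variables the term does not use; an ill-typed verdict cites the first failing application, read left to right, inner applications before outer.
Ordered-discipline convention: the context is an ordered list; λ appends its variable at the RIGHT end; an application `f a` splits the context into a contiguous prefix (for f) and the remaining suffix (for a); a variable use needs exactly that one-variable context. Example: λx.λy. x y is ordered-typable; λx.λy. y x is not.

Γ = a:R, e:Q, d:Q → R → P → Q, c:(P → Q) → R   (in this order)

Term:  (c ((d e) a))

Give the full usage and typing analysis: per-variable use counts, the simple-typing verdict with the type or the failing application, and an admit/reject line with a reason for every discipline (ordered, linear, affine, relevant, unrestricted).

counts: a: 1×; e: 1×; d: 1×; c: 1×
order of uses: c, d, e, a
typing: the term checks, with type R
ordered ✗ (no contiguous prefix/suffix split fits c, d, e, a)
linear ✓ (a, e, d, c: one use apiece)
affine ✓ (no duplicate uses among a, e, d, c)
relevant ✓ (a, e, d, c: all used, weakening unneeded)
unrestricted ✓ (simply typable at R; W, C, E all held)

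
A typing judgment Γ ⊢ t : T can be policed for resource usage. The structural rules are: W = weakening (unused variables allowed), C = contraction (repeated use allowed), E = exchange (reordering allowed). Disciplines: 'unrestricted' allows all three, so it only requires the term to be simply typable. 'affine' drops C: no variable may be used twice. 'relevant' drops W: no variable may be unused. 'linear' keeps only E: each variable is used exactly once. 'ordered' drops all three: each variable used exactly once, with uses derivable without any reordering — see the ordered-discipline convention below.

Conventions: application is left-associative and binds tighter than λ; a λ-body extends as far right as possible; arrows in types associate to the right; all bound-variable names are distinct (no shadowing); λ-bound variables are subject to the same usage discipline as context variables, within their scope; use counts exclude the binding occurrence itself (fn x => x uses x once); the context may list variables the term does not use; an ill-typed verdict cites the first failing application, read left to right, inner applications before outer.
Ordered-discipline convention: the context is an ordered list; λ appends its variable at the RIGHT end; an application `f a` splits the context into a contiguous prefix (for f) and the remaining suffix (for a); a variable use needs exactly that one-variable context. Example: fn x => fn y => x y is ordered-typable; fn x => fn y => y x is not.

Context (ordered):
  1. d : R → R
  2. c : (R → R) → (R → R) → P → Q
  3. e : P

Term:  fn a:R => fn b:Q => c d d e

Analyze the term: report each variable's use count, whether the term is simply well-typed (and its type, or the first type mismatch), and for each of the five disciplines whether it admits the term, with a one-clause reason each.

counts: d=2; c=1; e=1; a [bound]=0; b [bound]=0
uses in reading order: c, d, d, e
typing: the term checks, with type R → Q → Q
ordered: ✗, uses contraction: d ×2; needs weakening: a, b unused
linear: ✗, uses contraction: d ×2; needs weakening: a, b unused
affine: ✗, uses contraction: d ×2
relevant: ✗, needs weakening: a, b unused
unrestricted: ✓, well-typed at R → Q → Q; no restrictions here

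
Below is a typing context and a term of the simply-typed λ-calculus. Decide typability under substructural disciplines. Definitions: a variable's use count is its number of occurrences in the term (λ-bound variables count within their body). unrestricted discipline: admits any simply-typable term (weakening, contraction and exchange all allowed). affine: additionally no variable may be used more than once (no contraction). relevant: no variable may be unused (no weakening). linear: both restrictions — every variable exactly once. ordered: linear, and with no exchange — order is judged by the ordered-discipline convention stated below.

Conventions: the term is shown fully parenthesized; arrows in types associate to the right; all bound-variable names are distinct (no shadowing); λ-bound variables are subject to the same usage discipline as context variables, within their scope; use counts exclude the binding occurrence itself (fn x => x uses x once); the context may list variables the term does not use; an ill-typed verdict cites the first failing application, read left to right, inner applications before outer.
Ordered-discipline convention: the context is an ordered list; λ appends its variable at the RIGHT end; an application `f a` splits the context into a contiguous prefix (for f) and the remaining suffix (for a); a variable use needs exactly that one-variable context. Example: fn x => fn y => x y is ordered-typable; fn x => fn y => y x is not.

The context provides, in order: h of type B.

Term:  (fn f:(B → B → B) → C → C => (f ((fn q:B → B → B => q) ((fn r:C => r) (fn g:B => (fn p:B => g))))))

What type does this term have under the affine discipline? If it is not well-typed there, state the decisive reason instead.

not well-typed under affine — a type mismatch blocks all five
counts: h: 0×, f (bound): 1×, q (bound): 1×, r (bound): 1×, g (bound): 1×, p (bound): 0×
uses in reading order: f, q, r, g
typing: ill-typed: an argument B → B → B mismatches the expected C
across the five disciplines: ordered ✗ · linear ✗ · affine ✗ · relevant ✗ · unrestricted ✗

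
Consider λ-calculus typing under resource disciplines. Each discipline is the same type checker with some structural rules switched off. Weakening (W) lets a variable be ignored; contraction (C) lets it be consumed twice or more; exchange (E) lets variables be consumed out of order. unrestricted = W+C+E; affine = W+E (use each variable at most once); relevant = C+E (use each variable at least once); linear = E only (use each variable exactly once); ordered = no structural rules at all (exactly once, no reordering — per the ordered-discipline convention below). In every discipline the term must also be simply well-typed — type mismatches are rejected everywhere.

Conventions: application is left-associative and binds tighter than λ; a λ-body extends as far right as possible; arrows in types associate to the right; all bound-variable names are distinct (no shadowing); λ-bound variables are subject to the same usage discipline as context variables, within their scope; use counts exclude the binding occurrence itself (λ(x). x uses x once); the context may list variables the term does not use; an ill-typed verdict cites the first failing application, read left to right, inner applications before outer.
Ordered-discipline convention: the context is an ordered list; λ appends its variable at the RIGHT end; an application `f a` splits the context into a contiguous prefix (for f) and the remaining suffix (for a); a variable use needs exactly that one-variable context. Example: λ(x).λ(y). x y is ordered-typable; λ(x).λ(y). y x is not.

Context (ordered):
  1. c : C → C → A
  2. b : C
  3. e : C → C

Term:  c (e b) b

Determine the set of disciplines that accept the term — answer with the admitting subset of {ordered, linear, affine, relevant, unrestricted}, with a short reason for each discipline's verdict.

admitting disciplines: relevant, unrestricted
variable uses: c=1, b=2, e=1
uses in reading order: c, e, b, b
typing: the term checks, with type A
ordered: ✗, needs contraction — b ×2
linear: ✗, needs contraction — b ×2
affine: ✗, needs contraction — b ×2
relevant: ✓, every one of c, b, e appears
unrestricted: ✓, simply typable at A; W, C, E all held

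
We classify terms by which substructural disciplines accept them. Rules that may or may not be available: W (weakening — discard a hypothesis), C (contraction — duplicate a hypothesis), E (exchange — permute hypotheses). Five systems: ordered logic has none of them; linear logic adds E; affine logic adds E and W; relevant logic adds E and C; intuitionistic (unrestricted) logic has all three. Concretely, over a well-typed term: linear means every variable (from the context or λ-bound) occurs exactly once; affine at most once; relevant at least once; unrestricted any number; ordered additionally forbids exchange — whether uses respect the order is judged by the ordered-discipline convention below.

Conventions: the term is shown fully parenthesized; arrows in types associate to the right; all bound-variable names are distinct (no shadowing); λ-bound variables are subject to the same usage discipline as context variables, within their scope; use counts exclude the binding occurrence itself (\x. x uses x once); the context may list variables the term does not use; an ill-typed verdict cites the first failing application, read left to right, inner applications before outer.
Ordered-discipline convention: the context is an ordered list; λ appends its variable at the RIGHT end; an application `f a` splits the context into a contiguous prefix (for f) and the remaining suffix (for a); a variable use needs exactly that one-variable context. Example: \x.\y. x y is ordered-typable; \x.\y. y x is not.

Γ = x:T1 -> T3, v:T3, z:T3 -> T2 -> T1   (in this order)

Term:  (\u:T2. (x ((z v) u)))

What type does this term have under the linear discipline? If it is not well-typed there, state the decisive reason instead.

term : T2 -> T3
use counts: x=1; v=1; z=1; u (λ-bound)=1
left-to-right use order: x, z, v, u
typing: ✓ — T2 -> T3
summary: ordered ✗, linear ✓, affine ✓, relevant ✓, unrestricted ✓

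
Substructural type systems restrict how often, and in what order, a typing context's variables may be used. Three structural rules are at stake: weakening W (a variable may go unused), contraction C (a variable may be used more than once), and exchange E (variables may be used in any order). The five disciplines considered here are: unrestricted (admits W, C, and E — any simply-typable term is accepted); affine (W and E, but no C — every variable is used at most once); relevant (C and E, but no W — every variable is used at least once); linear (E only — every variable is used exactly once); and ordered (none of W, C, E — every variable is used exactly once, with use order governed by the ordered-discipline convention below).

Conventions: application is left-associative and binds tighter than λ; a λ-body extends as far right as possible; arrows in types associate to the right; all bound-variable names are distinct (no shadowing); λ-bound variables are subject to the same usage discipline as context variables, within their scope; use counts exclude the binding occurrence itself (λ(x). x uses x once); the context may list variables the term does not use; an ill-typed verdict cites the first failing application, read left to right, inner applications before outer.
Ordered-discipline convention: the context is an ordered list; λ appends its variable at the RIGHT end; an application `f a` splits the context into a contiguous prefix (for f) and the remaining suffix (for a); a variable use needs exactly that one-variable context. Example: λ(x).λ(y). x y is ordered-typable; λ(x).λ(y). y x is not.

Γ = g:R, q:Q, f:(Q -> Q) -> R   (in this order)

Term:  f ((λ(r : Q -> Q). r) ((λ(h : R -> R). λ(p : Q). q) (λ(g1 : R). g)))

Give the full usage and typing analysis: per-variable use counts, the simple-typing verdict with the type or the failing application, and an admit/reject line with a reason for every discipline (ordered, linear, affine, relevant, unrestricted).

counts: g: 1×, q: 1×, f: 1×, r [bound]: 1×, h [bound]: 0×, p [bound]: 0×, g1 [bound]: 0×
left-to-right use order: f, r, q, g
typing: well-typed at R
ordered ✗ (h, p, g1 never used (weakening))
linear ✗ (h, p, g1 never used (weakening))
affine ✓ (g, q, f, r, h, p, g1: no repeats, contraction unneeded)
relevant ✗ (h, p, g1 never used (weakening))
unrestricted ✓ (type-checks (R) and nothing is barred)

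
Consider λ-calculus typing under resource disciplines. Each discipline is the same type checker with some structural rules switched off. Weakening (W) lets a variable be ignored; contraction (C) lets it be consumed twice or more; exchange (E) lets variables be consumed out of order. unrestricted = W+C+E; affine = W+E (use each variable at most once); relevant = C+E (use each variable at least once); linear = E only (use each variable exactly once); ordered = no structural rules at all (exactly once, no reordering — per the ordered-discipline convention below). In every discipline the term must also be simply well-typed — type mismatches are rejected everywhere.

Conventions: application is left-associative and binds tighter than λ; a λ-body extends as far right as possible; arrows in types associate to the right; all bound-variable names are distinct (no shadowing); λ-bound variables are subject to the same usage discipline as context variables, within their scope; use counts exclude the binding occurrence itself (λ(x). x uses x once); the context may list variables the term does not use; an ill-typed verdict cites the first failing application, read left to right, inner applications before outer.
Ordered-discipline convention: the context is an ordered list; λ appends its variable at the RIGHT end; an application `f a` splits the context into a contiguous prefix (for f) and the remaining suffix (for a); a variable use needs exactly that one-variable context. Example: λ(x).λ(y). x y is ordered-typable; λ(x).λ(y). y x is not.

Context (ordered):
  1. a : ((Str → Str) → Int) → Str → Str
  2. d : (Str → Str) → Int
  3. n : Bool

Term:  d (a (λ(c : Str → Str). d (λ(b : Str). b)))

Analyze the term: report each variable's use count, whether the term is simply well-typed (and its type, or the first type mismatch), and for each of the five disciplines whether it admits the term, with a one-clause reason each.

usage: a: 1×; d: 2×; n: 0×; c (λ-bound): 0×; b (λ-bound): 1×
uses in reading order: d, a, d, b
typing: well-typed at Int
ordered ✗ (needs contraction — d ×2; unused: n, c — weakening required)
linear ✗ (needs contraction — d ×2; unused: n, c — weakening required)
affine ✗ (needs contraction — d ×2)
relevant ✗ (unused: n, c — weakening required)
unrestricted ✓ (simply typable at Int; W, C, E all held)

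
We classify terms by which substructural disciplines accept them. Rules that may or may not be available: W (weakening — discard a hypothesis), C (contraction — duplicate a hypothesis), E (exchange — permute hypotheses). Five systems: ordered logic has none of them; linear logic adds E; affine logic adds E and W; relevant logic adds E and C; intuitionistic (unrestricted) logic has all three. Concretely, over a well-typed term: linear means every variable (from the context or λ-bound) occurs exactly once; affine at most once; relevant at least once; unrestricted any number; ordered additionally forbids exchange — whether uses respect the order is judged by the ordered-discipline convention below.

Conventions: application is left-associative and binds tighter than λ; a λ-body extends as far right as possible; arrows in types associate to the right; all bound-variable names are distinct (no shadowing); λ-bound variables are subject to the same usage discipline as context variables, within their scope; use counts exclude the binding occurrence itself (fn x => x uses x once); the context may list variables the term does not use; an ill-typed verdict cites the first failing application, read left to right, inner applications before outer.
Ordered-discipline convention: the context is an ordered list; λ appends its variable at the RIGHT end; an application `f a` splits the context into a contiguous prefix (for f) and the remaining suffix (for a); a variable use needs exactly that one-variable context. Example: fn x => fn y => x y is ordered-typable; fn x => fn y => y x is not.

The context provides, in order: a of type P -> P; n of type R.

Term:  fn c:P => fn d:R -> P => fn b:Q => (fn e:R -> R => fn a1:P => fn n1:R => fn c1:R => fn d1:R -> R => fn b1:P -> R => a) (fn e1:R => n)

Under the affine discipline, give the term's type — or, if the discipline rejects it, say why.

term : P -> (R -> P) -> Q -> P -> R -> R -> (R -> R) -> (P -> R) -> P -> P
usage: a: 1×, n: 1×, c (λ-bound): 0×, d (λ-bound): 0×, b (λ-bound): 0×, e (λ-bound): 0×, a1 (λ-bound): 0×, n1 (λ-bound): 0×, c1 (λ-bound): 0×, d1 (λ-bound): 0×, b1 (λ-bound): 0×, e1 (λ-bound): 0×
use order (left to right): a, n
typing: well-typed — term : P -> (R -> P) -> Q -> P -> R -> R -> (R -> R) -> (P -> R) -> P -> P
across the five disciplines: ordered ✗ · linear ✗ · affine ✓ · relevant ✗ · unrestricted ✓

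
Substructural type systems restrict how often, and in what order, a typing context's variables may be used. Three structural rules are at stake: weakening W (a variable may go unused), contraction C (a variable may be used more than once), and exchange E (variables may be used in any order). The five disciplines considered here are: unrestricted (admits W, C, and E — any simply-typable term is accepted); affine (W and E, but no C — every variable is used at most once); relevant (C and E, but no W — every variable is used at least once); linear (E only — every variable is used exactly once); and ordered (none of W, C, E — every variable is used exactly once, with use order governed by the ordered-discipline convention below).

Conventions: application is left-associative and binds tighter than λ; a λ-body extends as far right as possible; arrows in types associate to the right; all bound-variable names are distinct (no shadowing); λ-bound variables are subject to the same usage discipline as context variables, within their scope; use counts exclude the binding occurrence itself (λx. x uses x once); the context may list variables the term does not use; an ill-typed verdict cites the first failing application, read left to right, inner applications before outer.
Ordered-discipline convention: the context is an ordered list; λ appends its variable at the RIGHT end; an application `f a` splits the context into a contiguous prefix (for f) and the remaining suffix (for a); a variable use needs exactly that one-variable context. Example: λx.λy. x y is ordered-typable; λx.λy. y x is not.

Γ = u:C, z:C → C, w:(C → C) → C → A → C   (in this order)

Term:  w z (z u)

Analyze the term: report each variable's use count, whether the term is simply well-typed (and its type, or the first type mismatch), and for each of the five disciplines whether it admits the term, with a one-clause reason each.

counts: u: 1, z: 2, w: 1
uses in reading order: w, z, z, u
typing: the term checks, with type A → C
ordered: ✗ — needs contraction — z ×2
linear: ✗ — needs contraction — z ×2
affine: ✗ — needs contraction — z ×2
relevant: ✓ — none of u, z, w goes unused
unrestricted: ✓ — well-typed at A → C; no restrictions here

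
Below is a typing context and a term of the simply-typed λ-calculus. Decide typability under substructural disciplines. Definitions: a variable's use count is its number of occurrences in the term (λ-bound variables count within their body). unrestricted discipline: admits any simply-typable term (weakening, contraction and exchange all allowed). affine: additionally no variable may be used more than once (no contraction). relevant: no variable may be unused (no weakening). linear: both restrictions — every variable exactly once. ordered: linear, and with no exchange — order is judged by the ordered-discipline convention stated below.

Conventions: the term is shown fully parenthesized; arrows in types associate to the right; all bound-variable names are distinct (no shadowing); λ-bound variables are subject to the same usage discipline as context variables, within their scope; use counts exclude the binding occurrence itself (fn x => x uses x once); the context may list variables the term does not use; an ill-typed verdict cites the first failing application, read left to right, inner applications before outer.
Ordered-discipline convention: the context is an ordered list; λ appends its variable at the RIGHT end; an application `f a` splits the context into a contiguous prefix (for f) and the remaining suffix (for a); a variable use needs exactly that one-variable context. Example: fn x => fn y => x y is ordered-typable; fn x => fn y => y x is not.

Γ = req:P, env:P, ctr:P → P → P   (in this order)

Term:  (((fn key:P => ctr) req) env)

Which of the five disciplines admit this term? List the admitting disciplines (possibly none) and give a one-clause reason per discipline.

accepted by: affine, unrestricted
use counts: req: 1×, env: 1×, ctr: 1×, key (λ-bound): 0×
left-to-right use order: ctr, req, env
typing: well-typed — term : P → P
ordered ✗ (needs weakening: key unused)
linear ✗ (needs weakening: key unused)
affine ✓ (req, env, ctr, key: no repeats, contraction unneeded)
relevant ✗ (needs weakening: key unused)
unrestricted ✓ (simply typable at P → P; W, C, E all held)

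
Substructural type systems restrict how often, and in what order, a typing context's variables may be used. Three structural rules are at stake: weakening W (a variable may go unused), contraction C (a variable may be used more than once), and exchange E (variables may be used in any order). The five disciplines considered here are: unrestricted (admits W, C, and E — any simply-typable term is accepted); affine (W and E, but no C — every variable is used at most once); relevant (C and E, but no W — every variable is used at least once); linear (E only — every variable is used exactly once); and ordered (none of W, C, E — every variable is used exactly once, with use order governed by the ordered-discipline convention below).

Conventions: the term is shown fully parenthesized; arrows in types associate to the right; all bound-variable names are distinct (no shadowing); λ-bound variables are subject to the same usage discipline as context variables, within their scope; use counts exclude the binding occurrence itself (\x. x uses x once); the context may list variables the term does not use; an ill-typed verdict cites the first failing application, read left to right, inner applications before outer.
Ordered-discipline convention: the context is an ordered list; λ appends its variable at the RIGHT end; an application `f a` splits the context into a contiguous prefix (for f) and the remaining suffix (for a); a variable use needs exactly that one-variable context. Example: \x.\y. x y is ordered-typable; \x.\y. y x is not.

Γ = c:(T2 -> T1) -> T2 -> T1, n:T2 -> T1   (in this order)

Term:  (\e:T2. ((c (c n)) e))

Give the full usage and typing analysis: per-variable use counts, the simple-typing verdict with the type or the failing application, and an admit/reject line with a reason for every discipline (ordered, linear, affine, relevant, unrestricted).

variable uses: c ×2; n ×1; e (λ-bound) ×1
uses in reading order: c, c, n, e
typing: well-typed at T2 -> T1
ordered: ✗ — c ×2 used more than once (contraction)
linear: ✗ — c ×2 used more than once (contraction)
affine: ✗ — c ×2 used more than once (contraction)
relevant: ✓ — every one of c, n, e appears
unrestricted: ✓ — simply typable at T2 -> T1; W, C, E all held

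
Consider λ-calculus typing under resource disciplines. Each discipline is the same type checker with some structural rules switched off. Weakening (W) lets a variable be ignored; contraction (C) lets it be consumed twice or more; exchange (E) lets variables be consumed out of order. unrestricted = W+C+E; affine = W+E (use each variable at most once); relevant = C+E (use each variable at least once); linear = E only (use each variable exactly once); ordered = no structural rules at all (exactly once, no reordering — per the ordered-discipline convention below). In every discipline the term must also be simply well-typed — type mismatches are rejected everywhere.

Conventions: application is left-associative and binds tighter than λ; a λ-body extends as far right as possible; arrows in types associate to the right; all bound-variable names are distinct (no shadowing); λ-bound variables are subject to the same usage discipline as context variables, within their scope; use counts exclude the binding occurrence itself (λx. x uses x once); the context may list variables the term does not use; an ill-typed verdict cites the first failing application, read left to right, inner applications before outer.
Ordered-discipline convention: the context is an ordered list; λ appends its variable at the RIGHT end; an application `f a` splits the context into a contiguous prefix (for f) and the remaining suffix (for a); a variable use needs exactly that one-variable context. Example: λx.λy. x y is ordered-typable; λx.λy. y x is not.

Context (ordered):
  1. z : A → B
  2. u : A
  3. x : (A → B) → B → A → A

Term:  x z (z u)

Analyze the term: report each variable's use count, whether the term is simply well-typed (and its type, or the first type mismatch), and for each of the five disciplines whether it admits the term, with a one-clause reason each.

use counts: z ×2; u ×1; x ×1
order of uses: x, z, z, u
typing: well-typed — term : A → A
ordered: ✗ — needs contraction — z ×2
linear: ✗ — needs contraction — z ×2
affine: ✗ — needs contraction — z ×2
relevant: ✓ — none of z, u, x goes unused
unrestricted: ✓ — type-checks (A → A) and nothing is barred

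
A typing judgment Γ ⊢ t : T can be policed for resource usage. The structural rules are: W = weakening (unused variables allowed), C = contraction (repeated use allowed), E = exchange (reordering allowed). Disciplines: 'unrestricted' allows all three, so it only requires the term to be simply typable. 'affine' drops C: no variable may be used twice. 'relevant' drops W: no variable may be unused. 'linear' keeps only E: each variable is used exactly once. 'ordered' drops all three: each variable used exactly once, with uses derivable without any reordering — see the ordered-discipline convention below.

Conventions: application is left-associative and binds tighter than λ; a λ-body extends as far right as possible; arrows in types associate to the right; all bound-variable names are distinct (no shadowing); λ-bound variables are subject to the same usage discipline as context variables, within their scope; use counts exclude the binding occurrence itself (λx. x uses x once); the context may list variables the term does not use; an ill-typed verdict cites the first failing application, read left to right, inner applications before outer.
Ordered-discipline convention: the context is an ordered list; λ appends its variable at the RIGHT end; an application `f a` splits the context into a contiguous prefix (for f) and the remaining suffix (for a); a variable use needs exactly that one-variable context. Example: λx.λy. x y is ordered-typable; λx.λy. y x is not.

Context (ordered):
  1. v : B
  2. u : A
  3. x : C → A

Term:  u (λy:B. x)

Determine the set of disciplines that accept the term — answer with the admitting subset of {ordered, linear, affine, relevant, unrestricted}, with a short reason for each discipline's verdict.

admitted in: none
variable uses: v ×0; u ×1; x ×1; y (bound) ×0
order of uses: u, x
typing: ill-typed: applying a non-function (A)
ordered ✗ (the type mismatch rejects it)
linear ✗ (not simply typable)
affine ✗ (fails simple typing)
relevant ✗ (a type mismatch blocks all five)
unrestricted ✗ (the type mismatch rejects it)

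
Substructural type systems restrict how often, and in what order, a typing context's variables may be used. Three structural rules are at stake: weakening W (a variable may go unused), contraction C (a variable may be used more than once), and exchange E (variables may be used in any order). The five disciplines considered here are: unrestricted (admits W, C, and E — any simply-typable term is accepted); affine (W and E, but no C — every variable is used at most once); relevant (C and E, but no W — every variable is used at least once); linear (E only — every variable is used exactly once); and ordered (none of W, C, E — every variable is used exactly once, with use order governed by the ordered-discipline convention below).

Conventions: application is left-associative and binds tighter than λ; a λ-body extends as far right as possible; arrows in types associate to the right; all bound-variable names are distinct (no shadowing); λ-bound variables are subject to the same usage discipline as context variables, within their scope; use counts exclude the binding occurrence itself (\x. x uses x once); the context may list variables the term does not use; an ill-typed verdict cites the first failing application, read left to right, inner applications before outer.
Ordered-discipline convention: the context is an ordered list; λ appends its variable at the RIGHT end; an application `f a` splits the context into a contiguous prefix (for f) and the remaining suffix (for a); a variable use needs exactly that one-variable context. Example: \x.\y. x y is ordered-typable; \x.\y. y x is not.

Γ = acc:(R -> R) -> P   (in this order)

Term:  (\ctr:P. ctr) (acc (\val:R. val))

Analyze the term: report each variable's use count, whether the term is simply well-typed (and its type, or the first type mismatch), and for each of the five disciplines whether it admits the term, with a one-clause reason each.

counts: acc: 1×; ctr (bound): 1×; val (bound): 1×
use order (left to right): ctr, acc, val
typing: well-typed at P
ordered: ✓, single-use (acc, ctr, val), ordered derivation ok
linear: ✓, single use per variable (acc, ctr, val)
affine: ✓, at most one use each (acc, ctr, val)
relevant: ✓, acc, ctr, val: all used, weakening unneeded
unrestricted: ✓, well-typed at P; no restrictions here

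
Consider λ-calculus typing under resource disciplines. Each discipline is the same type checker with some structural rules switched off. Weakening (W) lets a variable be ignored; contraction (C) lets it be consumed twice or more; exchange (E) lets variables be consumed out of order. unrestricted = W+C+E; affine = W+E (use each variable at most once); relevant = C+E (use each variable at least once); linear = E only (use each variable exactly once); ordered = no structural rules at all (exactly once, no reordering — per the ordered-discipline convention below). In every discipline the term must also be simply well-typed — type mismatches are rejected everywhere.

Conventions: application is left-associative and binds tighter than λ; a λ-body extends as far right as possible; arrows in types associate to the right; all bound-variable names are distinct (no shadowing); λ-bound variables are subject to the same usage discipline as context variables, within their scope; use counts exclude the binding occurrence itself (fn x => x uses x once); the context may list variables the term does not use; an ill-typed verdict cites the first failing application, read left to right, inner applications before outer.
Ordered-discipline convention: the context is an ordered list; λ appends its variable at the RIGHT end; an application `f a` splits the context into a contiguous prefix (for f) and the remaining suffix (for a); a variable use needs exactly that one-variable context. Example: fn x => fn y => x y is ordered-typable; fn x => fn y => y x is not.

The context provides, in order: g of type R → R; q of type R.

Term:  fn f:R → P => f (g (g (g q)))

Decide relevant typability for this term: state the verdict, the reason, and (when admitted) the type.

yes — none of g, q, f goes unused; term : (R → P) → P
usage: g ×3, q ×1, f (λ-bound) ×1
order of uses: f, g, g, g, q
typing: well-typed at (R → P) → P
all disciplines: ordered ✗; linear ✗; affine ✗; relevant ✓; unrestricted ✓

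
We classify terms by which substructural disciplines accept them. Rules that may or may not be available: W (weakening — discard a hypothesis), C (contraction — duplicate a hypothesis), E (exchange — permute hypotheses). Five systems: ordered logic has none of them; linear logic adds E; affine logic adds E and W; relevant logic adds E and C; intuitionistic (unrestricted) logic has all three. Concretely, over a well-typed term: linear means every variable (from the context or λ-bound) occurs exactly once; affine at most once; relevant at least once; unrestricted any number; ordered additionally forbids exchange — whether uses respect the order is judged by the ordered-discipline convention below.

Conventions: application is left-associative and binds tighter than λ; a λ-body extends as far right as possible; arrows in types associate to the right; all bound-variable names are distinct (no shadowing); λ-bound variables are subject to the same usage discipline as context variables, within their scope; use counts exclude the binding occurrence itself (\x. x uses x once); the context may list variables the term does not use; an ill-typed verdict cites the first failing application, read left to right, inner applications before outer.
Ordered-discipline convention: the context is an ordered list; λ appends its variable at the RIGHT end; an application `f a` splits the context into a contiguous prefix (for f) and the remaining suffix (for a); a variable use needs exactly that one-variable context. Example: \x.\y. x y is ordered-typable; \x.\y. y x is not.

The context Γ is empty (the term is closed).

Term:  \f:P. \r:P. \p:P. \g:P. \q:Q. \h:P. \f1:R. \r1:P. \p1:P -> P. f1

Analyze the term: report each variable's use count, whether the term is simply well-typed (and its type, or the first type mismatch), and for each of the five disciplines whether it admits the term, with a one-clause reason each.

counts: f [bound] ×0; r [bound] ×0; p [bound] ×0; g [bound] ×0; q [bound] ×0; h [bound] ×0; f1 [bound] ×1; r1 [bound] ×0; p1 [bound] ×0
use order (left to right): f1
typing: the term checks, with type P -> P -> P -> P -> Q -> P -> R -> P -> (P -> P) -> R
ordered: ✗, f, r, p, g, q, h, r1, p1 left unused
linear: ✗, f, r, p, g, q, h, r1, p1 left unused
affine: ✓, at most one use each (f, r, p, g, q, h, f1, r1, p1)
relevant: ✗, f, r, p, g, q, h, r1, p1 left unused
unrestricted: ✓, simply typable at P -> P -> P -> P -> Q -> P -> R -> P -> (P -> P) -> R; W, C, E all held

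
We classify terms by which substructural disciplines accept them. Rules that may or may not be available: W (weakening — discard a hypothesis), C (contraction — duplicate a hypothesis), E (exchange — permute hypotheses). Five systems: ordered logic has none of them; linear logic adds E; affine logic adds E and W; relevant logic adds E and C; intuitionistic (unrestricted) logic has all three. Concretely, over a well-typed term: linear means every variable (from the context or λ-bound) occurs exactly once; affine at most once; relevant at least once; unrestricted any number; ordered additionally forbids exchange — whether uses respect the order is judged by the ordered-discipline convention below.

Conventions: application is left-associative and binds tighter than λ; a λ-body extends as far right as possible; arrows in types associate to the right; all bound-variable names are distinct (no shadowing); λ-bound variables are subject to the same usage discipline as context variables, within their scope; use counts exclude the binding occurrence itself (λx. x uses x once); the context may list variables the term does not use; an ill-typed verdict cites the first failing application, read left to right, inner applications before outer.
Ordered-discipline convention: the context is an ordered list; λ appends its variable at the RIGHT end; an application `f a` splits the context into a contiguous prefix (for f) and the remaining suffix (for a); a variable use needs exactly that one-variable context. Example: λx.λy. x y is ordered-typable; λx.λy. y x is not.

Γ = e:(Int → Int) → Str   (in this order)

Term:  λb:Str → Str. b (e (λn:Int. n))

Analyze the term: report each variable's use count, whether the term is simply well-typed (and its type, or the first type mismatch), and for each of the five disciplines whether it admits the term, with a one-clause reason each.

use counts: e ×1; b (λ-bound) ×1; n (λ-bound) ×1
left-to-right use order: b, e, n
typing: well-typed at (Str → Str) → Str
ordered: ✗ — use order b, e, n needs exchange
linear: ✓ — exactly-once usage across e, b, n
affine: ✓ — no duplicate uses among e, b, n
relevant: ✓ — every one of e, b, n appears
unrestricted: ✓ — simply typable at (Str → Str) → Str; W, C, E all held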